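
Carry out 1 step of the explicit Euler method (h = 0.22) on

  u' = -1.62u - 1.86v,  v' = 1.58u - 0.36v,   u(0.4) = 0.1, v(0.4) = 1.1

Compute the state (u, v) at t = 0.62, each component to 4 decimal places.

-0.3858, 1.0476

Euler on (u,v): u_{n+1} = u_n + h·u', v_{n+1} = v_n + h·v'.
0.400000: (0.100000, 1.100000); f=(-2.208000, -0.238000) → (-0.385760, 1.047640)
(u(0.62), v(0.62)) ≈ (-0.3858, 1.0476)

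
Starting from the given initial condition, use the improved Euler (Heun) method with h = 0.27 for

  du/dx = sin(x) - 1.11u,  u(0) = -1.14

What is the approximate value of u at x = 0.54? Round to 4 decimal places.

-0.5116

Heun: k1 = f(x_n, u_n); k2 = f(x_n + h, u_n + h·k1); u_{n+1} = u_n + (h/2)·(k1 + k2).
x=0.000000, u=-1.140000:
  k1 = f(0.000000, -1.140000) = 1.265400
  k2 = f(0.270000, -0.798342) = 1.152891
  u ← -1.140000 + (0.27/2)·(1.265400 + 1.152891) = -0.813531
x=0.270000, u=-0.813531:
  k1 = f(0.270000, -0.813531) = 1.169751
  k2 = f(0.540000, -0.497698) = 1.066581
  u ← -0.813531 + (0.27/2)·(1.169751 + 1.066581) = -0.511626
u(0.54) ≈ -0.5116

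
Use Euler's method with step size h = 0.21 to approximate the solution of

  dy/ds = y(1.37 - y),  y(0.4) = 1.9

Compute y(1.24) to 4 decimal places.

Euler: y_{n+1} = y_n + h·f(s_n, y_n).
s=0.400000, y=1.900000: f=-1.007000 → y ← 1.900000 + 0.21·(-1.007000) = 1.688530
s=0.610000, y=1.688530: f=-0.537847 → y ← 1.688530 + 0.21·(-0.537847) = 1.575582
s=0.820000, y=1.575582: f=-0.323911 → y ← 1.575582 + 0.21·(-0.323911) = 1.507561
s=1.030000, y=1.507561: f=-0.207381 → y ← 1.507561 + 0.21·(-0.207381) = 1.464011
y(1.24) ≈ 1.4640

1.4640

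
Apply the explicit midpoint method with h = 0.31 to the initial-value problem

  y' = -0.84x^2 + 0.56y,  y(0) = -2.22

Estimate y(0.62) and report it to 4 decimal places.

-3.2026

Midpoint: k1 = f(x_n, y_n); k2 = f(x_n + h/2, y_n + (h/2)·k1); y_{n+1} = y_n + h·k2.
x=0.000000, y=-2.220000:
  k1 = f(0.000000, -2.220000) = -1.243200
  k2 = f(0.155000, -2.412696) = -1.371291
  y ← -2.220000 + 0.31·(-1.371291) = -2.645100
x=0.310000, y=-2.645100:
  k1 = f(0.310000, -2.645100) = -1.561980
  k2 = f(0.465000, -2.887207) = -1.798465
  y ← -2.645100 + 0.31·(-1.798465) = -3.202624
y(0.62) ≈ -3.2026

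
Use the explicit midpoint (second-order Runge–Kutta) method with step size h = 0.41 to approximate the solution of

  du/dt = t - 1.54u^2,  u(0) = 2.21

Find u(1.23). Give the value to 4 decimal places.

1.7055

Midpoint: k1 = f(t_n, u_n); k2 = f(t_n + h/2, u_n + (h/2)·k1); u_{n+1} = u_n + h·k2.
t=0.000000, u=2.210000:
  k1 = f(0.000000, 2.210000) = -7.521514
  k2 = f(0.205000, 0.668090) = -0.482369
  u ← 2.210000 + 0.41·(-0.482369) = 2.012229
t=0.410000, u=2.012229:
  k1 = f(0.410000, 2.012229) = -5.825558
  k2 = f(0.615000, 0.817989) = -0.415424
  u ← 2.012229 + 0.41·(-0.415424) = 1.841905
t=0.820000, u=1.841905:
  k1 = f(0.820000, 1.841905) = -4.404625
  k2 = f(1.025000, 0.938957) = -0.332725
  u ← 1.841905 + 0.41·(-0.332725) = 1.705488
u(1.23) ≈ 1.7055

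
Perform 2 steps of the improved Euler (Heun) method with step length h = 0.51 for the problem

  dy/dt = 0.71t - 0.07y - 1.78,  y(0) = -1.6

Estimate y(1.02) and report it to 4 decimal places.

Heun: k1 = f(t_n, y_n); k2 = f(t_n + h, y_n + h·k1); y_{n+1} = y_n + (h/2)·(k1 + k2).
t=0.000000, y=-1.600000:
  k1 = f(0.000000, -1.600000) = -1.668000
  k2 = f(0.510000, -2.450680) = -1.246352
  y ← -1.600000 + (0.51/2)·(-1.668000 + (-1.246352)) = -2.343160
t=0.510000, y=-2.343160:
  k1 = f(0.510000, -2.343160) = -1.253879
  k2 = f(1.020000, -2.982638) = -0.847015
  y ← -2.343160 + (0.51/2)·(-1.253879 + (-0.847015)) = -2.878888
y(1.02) ≈ -2.8789

-2.8789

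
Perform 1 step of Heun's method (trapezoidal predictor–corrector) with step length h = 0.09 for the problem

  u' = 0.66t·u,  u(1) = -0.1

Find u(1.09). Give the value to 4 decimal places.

-0.1064

Heun: k1 = f(t_n, u_n); k2 = f(t_n + h, u_n + h·k1); u_{n+1} = u_n + (h/2)·(k1 + k2).
t=1.000000, u=-0.100000:
  k1 = f(1.000000, -0.100000) = -0.066000
  k2 = f(1.090000, -0.105940) = -0.076213
  u ← -0.100000 + (0.09/2)·(-0.066000 + (-0.076213)) = -0.106400
u(1.09) ≈ -0.1064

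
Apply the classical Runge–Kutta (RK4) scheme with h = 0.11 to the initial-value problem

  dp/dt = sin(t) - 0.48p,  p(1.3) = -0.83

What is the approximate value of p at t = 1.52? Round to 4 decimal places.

-0.5411

RK4: k1 = f(t_n, p_n); k2 = f(t_n + h/2, p_n + (h/2)·k1); k3 = f(t_n + h/2, p_n + (h/2)·k2); k4 = f(t_n + h, p_n + h·k3); p_{n+1} = p_n + (h/6)·(k1 + 2k2 + 2k3 + k4).
t=1.300000, p=-0.830000:
  k1 = f(1.300000, -0.830000) = 1.361958
  k2 = f(1.355000, -0.755092) = 1.339250
  k3 = f(1.355000, -0.756341) = 1.339850
  k4 = f(1.410000, -0.682617) = 1.314756
  p ← -0.830000 + (0.11/6)·(k1 + 2k2 + 2k3 + k4) = -0.682693
t=1.410000, p=-0.682693:
  k1 = f(1.410000, -0.682693) = 1.314793
  k2 = f(1.465000, -0.610380) = 1.287391
  k3 = f(1.465000, -0.611887) = 1.288114
  k4 = f(1.520000, -0.541001) = 1.258390
  p ← -0.682693 + (0.11/6)·(k1 + 2k2 + 2k3 + k4) = -0.541083
p(1.52) ≈ -0.5411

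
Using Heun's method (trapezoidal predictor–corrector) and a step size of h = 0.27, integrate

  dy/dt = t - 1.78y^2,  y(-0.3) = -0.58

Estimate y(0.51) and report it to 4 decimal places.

-2.9701

Heun: k1 = f(t_n, y_n); k2 = f(t_n + h, y_n + h·k1); y_{n+1} = y_n + (h/2)·(k1 + k2).
t=-0.300000, y=-0.580000:
  k1 = f(-0.300000, -0.580000) = -0.898792
  k2 = f(-0.030000, -0.822674) = -1.234690
  y ← -0.580000 + (0.27/2)·(-0.898792 + (-1.234690)) = -0.868020
t=-0.030000, y=-0.868020:
  k1 = f(-0.030000, -0.868020) = -1.371157
  k2 = f(0.240000, -1.238232) = -2.489131
  y ← -0.868020 + (0.27/2)·(-1.371157 + (-2.489131)) = -1.389159
t=0.240000, y=-1.389159:
  k1 = f(0.240000, -1.389159) = -3.194977
  k2 = f(0.510000, -2.251803) = -8.515696
  y ← -1.389159 + (0.27/2)·(-3.194977 + (-8.515696)) = -2.970100
y(0.51) ≈ -2.9701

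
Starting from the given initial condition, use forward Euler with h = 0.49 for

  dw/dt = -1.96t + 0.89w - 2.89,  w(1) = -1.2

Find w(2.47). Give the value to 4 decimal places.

-15.8618

Euler: w_{n+1} = w_n + h·f(t_n, w_n).
t=1.000000, w=-1.200000: f=-5.918000 → w ← -1.200000 + 0.49·(-5.918000) = -4.099820
t=1.490000, w=-4.099820: f=-9.459240 → w ← -4.099820 + 0.49·(-9.459240) = -8.734848
t=1.980000, w=-8.734848: f=-14.544814 → w ← -8.734848 + 0.49·(-14.544814) = -15.861806
w(2.47) ≈ -15.8618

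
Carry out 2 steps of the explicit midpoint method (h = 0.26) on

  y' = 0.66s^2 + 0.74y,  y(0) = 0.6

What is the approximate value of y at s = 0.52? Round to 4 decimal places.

Midpoint: k1 = f(s_n, y_n); k2 = f(s_n + h/2, y_n + (h/2)·k1); y_{n+1} = y_n + h·k2.
s=0.000000, y=0.600000:
  k1 = f(0.000000, 0.600000) = 0.444000
  k2 = f(0.130000, 0.657720) = 0.497867
  y ← 0.600000 + 0.26·0.497867 = 0.729445
s=0.260000, y=0.729445:
  k1 = f(0.260000, 0.729445) = 0.584406
  k2 = f(0.390000, 0.805418) = 0.696395
  y ← 0.729445 + 0.26·0.696395 = 0.910508
y(0.52) ≈ 0.9105

0.9105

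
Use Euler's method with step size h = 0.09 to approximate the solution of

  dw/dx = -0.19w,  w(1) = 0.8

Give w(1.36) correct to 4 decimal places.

Euler: w_{n+1} = w_n + h·f(x_n, w_n).
x=1.000000, w=0.800000: f=-0.152000 → w ← 0.800000 + 0.09·(-0.152000) = 0.786320
x=1.090000, w=0.786320: f=-0.149401 → w ← 0.786320 + 0.09·(-0.149401) = 0.772874
x=1.180000, w=0.772874: f=-0.146846 → w ← 0.772874 + 0.09·(-0.146846) = 0.759658
x=1.270000, w=0.759658: f=-0.144335 → w ← 0.759658 + 0.09·(-0.144335) = 0.746668
w(1.36) ≈ 0.7467

0.7467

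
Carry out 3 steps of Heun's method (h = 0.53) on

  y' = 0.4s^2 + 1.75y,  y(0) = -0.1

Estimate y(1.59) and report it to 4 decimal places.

-0.2313

Heun: k1 = f(s_n, y_n); k2 = f(s_n + h, y_n + h·k1); y_{n+1} = y_n + (h/2)·(k1 + k2).
s=0.000000, y=-0.100000:
  k1 = f(0.000000, -0.100000) = -0.175000
  k2 = f(0.530000, -0.192750) = -0.224953
  y ← -0.100000 + (0.53/2)·(-0.175000 + (-0.224953)) = -0.205987
s=0.530000, y=-0.205987:
  k1 = f(0.530000, -0.205987) = -0.248118
  k2 = f(1.060000, -0.337490) = -0.141167
  y ← -0.205987 + (0.53/2)·(-0.248118 + (-0.141167)) = -0.309148
s=1.060000, y=-0.309148:
  k1 = f(1.060000, -0.309148) = -0.091569
  k2 = f(1.590000, -0.357680) = 0.385301
  y ← -0.309148 + (0.53/2)·(-0.091569 + 0.385301) = -0.231309
y(1.59) ≈ -0.2313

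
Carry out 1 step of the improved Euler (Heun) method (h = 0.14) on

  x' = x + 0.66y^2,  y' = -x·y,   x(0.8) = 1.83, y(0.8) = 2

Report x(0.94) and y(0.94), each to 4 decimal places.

2.4170, 1.4881

Heun on (x,y): k1 = f(t_n, state_n); k2 = f(t_n + h, state_n + h·k1); state_{n+1} = state_n + (h/2)·(k1 + k2).
0.800000: (1.830000, 2.000000)
  k1 = (4.470000, -3.660000)
  predictor → (2.455800, 1.487600)
  k2 = (3.916349, -3.653248)
  → (2.417044, 1.488073)
(x(0.94), y(0.94)) ≈ (2.4170, 1.4881)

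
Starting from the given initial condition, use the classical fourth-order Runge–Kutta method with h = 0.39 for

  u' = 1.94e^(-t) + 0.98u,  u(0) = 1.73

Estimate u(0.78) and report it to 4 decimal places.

5.3704

RK4: k1 = f(t_n, u_n); k2 = f(t_n + h/2, u_n + (h/2)·k1); k3 = f(t_n + h/2, u_n + (h/2)·k2); k4 = f(t_n + h, u_n + h·k3); u_{n+1} = u_n + (h/6)·(k1 + 2k2 + 2k3 + k4).
t=0.000000, u=1.730000:
  k1 = f(0.000000, 1.730000) = 3.635400
  k2 = f(0.195000, 2.438903) = 3.986424
  k3 = f(0.195000, 2.507353) = 4.053505
  k4 = f(0.390000, 3.310867) = 4.558140
  u ← 1.730000 + (0.39/6)·(k1 + 2k2 + 2k3 + k4) = 3.307771
t=0.390000, u=3.307771:
  k1 = f(0.390000, 3.307771) = 4.555106
  k2 = f(0.585000, 4.196017) = 5.192882
  k3 = f(0.585000, 4.320383) = 5.314760
  k4 = f(0.780000, 5.380527) = 6.162225
  u ← 3.307771 + (0.39/6)·(k1 + 2k2 + 2k3 + k4) = 5.370391
u(0.78) ≈ 5.3704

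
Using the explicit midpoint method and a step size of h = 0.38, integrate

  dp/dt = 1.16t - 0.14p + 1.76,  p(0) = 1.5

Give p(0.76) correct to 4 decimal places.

Midpoint: k1 = f(t_n, p_n); k2 = f(t_n + h/2, p_n + (h/2)·k1); p_{n+1} = p_n + h·k2.
t=0.000000, p=1.500000:
  k1 = f(0.000000, 1.500000) = 1.550000
  k2 = f(0.190000, 1.794500) = 1.729170
  p ← 1.500000 + 0.38·1.729170 = 2.157085
t=0.380000, p=2.157085:
  k1 = f(0.380000, 2.157085) = 1.898808
  k2 = f(0.570000, 2.517858) = 2.068700
  p ← 2.157085 + 0.38·2.068700 = 2.943191
p(0.76) ≈ 2.9432

2.9432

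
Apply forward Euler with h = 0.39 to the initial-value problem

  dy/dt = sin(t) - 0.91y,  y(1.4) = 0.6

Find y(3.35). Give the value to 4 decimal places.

Euler: y_{n+1} = y_n + h·f(t_n, y_n).
t=1.400000, y=0.600000: f=0.439450 → y ← 0.600000 + 0.39·0.439450 = 0.771385
t=1.790000, y=0.771385: f=0.274110 → y ← 0.771385 + 0.39·0.274110 = 0.878288
t=2.180000, y=0.878288: f=0.020862 → y ← 0.878288 + 0.39·0.020862 = 0.886424
t=2.570000, y=0.886424: f=-0.265674 → y ← 0.886424 + 0.39·(-0.265674) = 0.782812
t=2.960000, y=0.782812: f=-0.531762 → y ← 0.782812 + 0.39·(-0.531762) = 0.575424
y(3.35) ≈ 0.5754

0.5754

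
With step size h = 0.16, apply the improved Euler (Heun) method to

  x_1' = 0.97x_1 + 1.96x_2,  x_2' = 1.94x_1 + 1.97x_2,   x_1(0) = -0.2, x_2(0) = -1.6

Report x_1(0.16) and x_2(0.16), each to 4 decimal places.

-0.8630, -2.3384

Heun on (x_1,x_2): k1 = f(t_n, state_n); k2 = f(t_n + h, state_n + h·k1); state_{n+1} = state_n + (h/2)·(k1 + k2).
0.000000: (-0.200000, -1.600000)
  k1 = (-3.330000, -3.540000)
  predictor → (-0.732800, -2.166400)
  k2 = (-4.956960, -5.689440)
  → (-0.862957, -2.338355)
(x_1(0.16), x_2(0.16)) ≈ (-0.8630, -2.3384)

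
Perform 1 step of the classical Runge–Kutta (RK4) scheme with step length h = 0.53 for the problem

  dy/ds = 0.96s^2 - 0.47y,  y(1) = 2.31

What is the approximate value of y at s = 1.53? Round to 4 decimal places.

RK4: k1 = f(s_n, y_n); k2 = f(s_n + h/2, y_n + (h/2)·k1); k3 = f(s_n + h/2, y_n + (h/2)·k2); k4 = f(s_n + h, y_n + h·k3); y_{n+1} = y_n + (h/6)·(k1 + 2k2 + 2k3 + k4).
s=1.000000, y=2.310000:
  k1 = f(1.000000, 2.310000) = -0.125700
  k2 = f(1.265000, 2.276690) = 0.466172
  k3 = f(1.265000, 2.433536) = 0.392454
  k4 = f(1.530000, 2.518001) = 1.063804
  y ← 2.310000 + (0.53/6)·(k1 + 2k2 + 2k3 + k4) = 2.544556
y(1.53) ≈ 2.5446

2.5446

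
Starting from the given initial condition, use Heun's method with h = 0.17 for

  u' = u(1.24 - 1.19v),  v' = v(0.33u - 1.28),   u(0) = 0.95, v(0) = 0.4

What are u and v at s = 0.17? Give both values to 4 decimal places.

1.0885, 0.3408

Heun on (u,v): k1 = f(s_n, state_n); k2 = f(s_n + h, state_n + h·k1); state_{n+1} = state_n + (h/2)·(k1 + k2).
0.000000: (0.950000, 0.400000)
  k1 = (0.725800, -0.386600)
  predictor → (1.073386, 0.334278)
  k2 = (0.904016, -0.309469)
  → (1.088534, 0.340834)
(u(0.17), v(0.17)) ≈ (1.0885, 0.3408)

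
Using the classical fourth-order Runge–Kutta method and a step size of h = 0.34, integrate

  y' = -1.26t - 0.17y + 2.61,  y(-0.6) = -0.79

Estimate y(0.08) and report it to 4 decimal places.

RK4: k1 = f(t_n, y_n); k2 = f(t_n + h/2, y_n + (h/2)·k1); k3 = f(t_n + h/2, y_n + (h/2)·k2); k4 = f(t_n + h, y_n + h·k3); y_{n+1} = y_n + (h/6)·(k1 + 2k2 + 2k3 + k4).
t=-0.600000, y=-0.790000:
  k1 = f(-0.600000, -0.790000) = 3.500300
  k2 = f(-0.430000, -0.194949) = 3.184941
  k3 = f(-0.430000, -0.248560) = 3.194055
  k4 = f(-0.260000, 0.295979) = 2.887284
  y ← -0.790000 + (0.34/6)·(k1 + 2k2 + 2k3 + k4) = 0.294916
t=-0.260000, y=0.294916:
  k1 = f(-0.260000, 0.294916) = 2.887464
  k2 = f(-0.090000, 0.785785) = 2.589817
  k3 = f(-0.090000, 0.735185) = 2.598419
  k4 = f(0.080000, 1.178378) = 2.308876
  y ← 0.294916 + (0.34/6)·(k1 + 2k2 + 2k3 + k4) = 1.177375
y(0.08) ≈ 1.1774

1.1774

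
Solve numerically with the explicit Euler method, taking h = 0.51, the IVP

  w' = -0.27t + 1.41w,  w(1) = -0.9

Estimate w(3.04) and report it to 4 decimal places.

-10.0011

Euler: w_{n+1} = w_n + h·f(t_n, w_n).
t=1.000000, w=-0.900000: f=-1.539000 → w ← -0.900000 + 0.51·(-1.539000) = -1.684890
t=1.510000, w=-1.684890: f=-2.783395 → w ← -1.684890 + 0.51·(-2.783395) = -3.104421
t=2.020000, w=-3.104421: f=-4.922634 → w ← -3.104421 + 0.51·(-4.922634) = -5.614965
t=2.530000, w=-5.614965: f=-8.600200 → w ← -5.614965 + 0.51·(-8.600200) = -10.001067
w(3.04) ≈ -10.0011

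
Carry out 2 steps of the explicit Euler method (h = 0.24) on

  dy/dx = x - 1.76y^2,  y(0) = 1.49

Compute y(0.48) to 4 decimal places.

0.4810

Euler: y_{n+1} = y_n + h·f(x_n, y_n).
x=0.000000, y=1.490000: f=-3.907376 → y ← 1.490000 + 0.24·(-3.907376) = 0.552230
x=0.240000, y=0.552230: f=-0.296726 → y ← 0.552230 + 0.24·(-0.296726) = 0.481016
y(0.48) ≈ 0.4810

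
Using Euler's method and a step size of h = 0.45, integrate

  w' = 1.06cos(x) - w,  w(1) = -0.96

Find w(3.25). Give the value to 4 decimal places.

-0.6956

Euler: w_{n+1} = w_n + h·f(x_n, w_n).
x=1.000000, w=-0.960000: f=1.532720 → w ← -0.960000 + 0.45·1.532720 = -0.270276
x=1.450000, w=-0.270276: f=0.398009 → w ← -0.270276 + 0.45·0.398009 = -0.091172
x=1.900000, w=-0.091172: f=-0.251515 → w ← -0.091172 + 0.45·(-0.251515) = -0.204354
x=2.350000, w=-0.204354: f=-0.540522 → w ← -0.204354 + 0.45·(-0.540522) = -0.447589
x=2.800000, w=-0.447589: f=-0.551167 → w ← -0.447589 + 0.45·(-0.551167) = -0.695614
w(3.25) ≈ -0.6956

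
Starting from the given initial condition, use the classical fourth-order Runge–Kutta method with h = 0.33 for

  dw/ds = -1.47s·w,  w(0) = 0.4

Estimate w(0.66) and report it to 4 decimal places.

0.2904

RK4: k1 = f(s_n, w_n); k2 = f(s_n + h/2, w_n + (h/2)·k1); k3 = f(s_n + h/2, w_n + (h/2)·k2); k4 = f(s_n + h, w_n + h·k3); w_{n+1} = w_n + (h/6)·(k1 + 2k2 + 2k3 + k4).
s=0.000000, w=0.400000:
  k1 = f(0.000000, 0.400000) = 0.000000
  k2 = f(0.165000, 0.400000) = -0.097020
  k3 = f(0.165000, 0.383992) = -0.093137
  k4 = f(0.330000, 0.369265) = -0.179130
  w ← 0.400000 + (0.33/6)·(k1 + 2k2 + 2k3 + k4) = 0.369231
s=0.330000, w=0.369231:
  k1 = f(0.330000, 0.369231) = -0.179114
  k2 = f(0.495000, 0.339677) = -0.247166
  k3 = f(0.495000, 0.328448) = -0.238995
  k4 = f(0.660000, 0.290362) = -0.281709
  w ← 0.369231 + (0.33/6)·(k1 + 2k2 + 2k3 + k4) = 0.290408
w(0.66) ≈ 0.2904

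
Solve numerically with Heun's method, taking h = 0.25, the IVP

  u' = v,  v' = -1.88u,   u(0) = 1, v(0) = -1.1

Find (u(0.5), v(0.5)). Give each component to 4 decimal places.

0.2508, -1.7301

Heun on (u,v): k1 = f(t_n, state_n); k2 = f(t_n + h, state_n + h·k1); state_{n+1} = state_n + (h/2)·(k1 + k2).
0.000000: (1.000000, -1.100000)
  k1 = (-1.100000, -1.880000)
  predictor → (0.725000, -1.570000)
  k2 = (-1.570000, -1.363000)
  → (0.666250, -1.505375)
0.250000: (0.666250, -1.505375)
  k1 = (-1.505375, -1.252550)
  predictor → (0.289906, -1.818513)
  k2 = (-1.818513, -0.545024)
  → (0.250764, -1.730072)
(u(0.5), v(0.5)) ≈ (0.2508, -1.7301)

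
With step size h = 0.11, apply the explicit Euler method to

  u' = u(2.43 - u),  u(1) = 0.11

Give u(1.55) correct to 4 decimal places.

Euler: u_{n+1} = u_n + h·f(x_n, u_n).
x=1.000000, u=0.110000: f=0.255200 → u ← 0.110000 + 0.11·0.255200 = 0.138072
x=1.110000, u=0.138072: f=0.316451 → u ← 0.138072 + 0.11·0.316451 = 0.172882
x=1.220000, u=0.172882: f=0.390214 → u ← 0.172882 + 0.11·0.390214 = 0.215805
x=1.330000, u=0.215805: f=0.477835 → u ← 0.215805 + 0.11·0.477835 = 0.268367
x=1.440000, u=0.268367: f=0.580111 → u ← 0.268367 + 0.11·0.580111 = 0.332179
u(1.55) ≈ 0.3322

0.3322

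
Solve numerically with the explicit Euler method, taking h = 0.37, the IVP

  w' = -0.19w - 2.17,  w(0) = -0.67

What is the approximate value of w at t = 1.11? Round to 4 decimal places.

-2.7817

Euler: w_{n+1} = w_n + h·f(t_n, w_n).
t=0.000000, w=-0.670000: f=-2.042700 → w ← -0.670000 + 0.37·(-2.042700) = -1.425799
t=0.370000, w=-1.425799: f=-1.899098 → w ← -1.425799 + 0.37·(-1.899098) = -2.128465
t=0.740000, w=-2.128465: f=-1.765592 → w ← -2.128465 + 0.37·(-1.765592) = -2.781734
w(1.11) ≈ -2.7817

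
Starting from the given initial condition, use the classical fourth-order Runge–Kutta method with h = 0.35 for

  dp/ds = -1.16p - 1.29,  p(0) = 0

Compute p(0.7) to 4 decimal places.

-0.6182

RK4: k1 = f(s_n, p_n); k2 = f(s_n + h/2, p_n + (h/2)·k1); k3 = f(s_n + h/2, p_n + (h/2)·k2); k4 = f(s_n + h, p_n + h·k3); p_{n+1} = p_n + (h/6)·(k1 + 2k2 + 2k3 + k4).
s=0.000000, p=0.000000:
  k1 = f(0.000000, 0.000000) = -1.290000
  k2 = f(0.175000, -0.225750) = -1.028130
  k3 = f(0.175000, -0.179923) = -1.081290
  k4 = f(0.350000, -0.378451) = -0.850996
  p ← 0.000000 + (0.35/6)·(k1 + 2k2 + 2k3 + k4) = -0.370990
s=0.350000, p=-0.370990:
  k1 = f(0.350000, -0.370990) = -0.859651
  k2 = f(0.525000, -0.521429) = -0.685142
  k3 = f(0.525000, -0.490890) = -0.720567
  k4 = f(0.700000, -0.623189) = -0.567101
  p ← -0.370990 + (0.35/6)·(k1 + 2k2 + 2k3 + k4) = -0.618217
p(0.7) ≈ -0.6182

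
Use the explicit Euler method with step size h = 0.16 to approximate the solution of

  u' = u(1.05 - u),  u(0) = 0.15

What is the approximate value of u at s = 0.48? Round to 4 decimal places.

0.2225

Euler: u_{n+1} = u_n + h·f(s_n, u_n).
s=0.000000, u=0.150000: f=0.135000 → u ← 0.150000 + 0.16·0.135000 = 0.171600
s=0.160000, u=0.171600: f=0.150733 → u ← 0.171600 + 0.16·0.150733 = 0.195717
s=0.320000, u=0.195717: f=0.167198 → u ← 0.195717 + 0.16·0.167198 = 0.222469
u(0.48) ≈ 0.2225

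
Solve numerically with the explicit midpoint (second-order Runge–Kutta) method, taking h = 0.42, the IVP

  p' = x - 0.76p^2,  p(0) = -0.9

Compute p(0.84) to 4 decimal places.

-1.4025

Midpoint: k1 = f(x_n, p_n); k2 = f(x_n + h/2, p_n + (h/2)·k1); p_{n+1} = p_n + h·k2.
x=0.000000, p=-0.900000:
  k1 = f(0.000000, -0.900000) = -0.615600
  k2 = f(0.210000, -1.029276) = -0.595151
  p ← -0.900000 + 0.42·(-0.595151) = -1.149963
x=0.420000, p=-1.149963:
  k1 = f(0.420000, -1.149963) = -0.585036
  k2 = f(0.630000, -1.272821) = -0.601256
  p ← -1.149963 + 0.42·(-0.601256) = -1.402491
p(0.84) ≈ -1.4025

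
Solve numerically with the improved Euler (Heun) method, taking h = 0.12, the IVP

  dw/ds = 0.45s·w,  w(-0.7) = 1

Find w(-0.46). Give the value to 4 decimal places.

Heun: k1 = f(s_n, w_n); k2 = f(s_n + h, w_n + h·k1); w_{n+1} = w_n + (h/2)·(k1 + k2).
s=-0.700000, w=1.000000:
  k1 = f(-0.700000, 1.000000) = -0.315000
  k2 = f(-0.580000, 0.962200) = -0.251134
  w ← 1.000000 + (0.12/2)·(-0.315000 + (-0.251134)) = 0.966032
s=-0.580000, w=0.966032:
  k1 = f(-0.580000, 0.966032) = -0.252134
  k2 = f(-0.460000, 0.935776) = -0.193706
  w ← 0.966032 + (0.12/2)·(-0.252134 + (-0.193706)) = 0.939282
w(-0.46) ≈ 0.9393

0.9393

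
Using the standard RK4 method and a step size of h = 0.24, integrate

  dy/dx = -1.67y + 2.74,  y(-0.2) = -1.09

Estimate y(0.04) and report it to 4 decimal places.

-0.1885

RK4: k1 = f(x_n, y_n); k2 = f(x_n + h/2, y_n + (h/2)·k1); k3 = f(x_n + h/2, y_n + (h/2)·k2); k4 = f(x_n + h, y_n + h·k3); y_{n+1} = y_n + (h/6)·(k1 + 2k2 + 2k3 + k4).
x=-0.200000, y=-1.090000:
  k1 = f(-0.200000, -1.090000) = 4.560300
  k2 = f(-0.080000, -0.542764) = 3.646416
  k3 = f(-0.080000, -0.652430) = 3.829558
  k4 = f(0.040000, -0.170906) = 3.025413
  y ← -1.090000 + (0.24/6)·(k1 + 2k2 + 2k3 + k4) = -0.188494
y(0.04) ≈ -0.1885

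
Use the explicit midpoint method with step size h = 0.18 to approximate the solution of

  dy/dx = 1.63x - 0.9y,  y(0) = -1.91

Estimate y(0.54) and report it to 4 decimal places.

Midpoint: k1 = f(x_n, y_n); k2 = f(x_n + h/2, y_n + (h/2)·k1); y_{n+1} = y_n + h·k2.
x=0.000000, y=-1.910000:
  k1 = f(0.000000, -1.910000) = 1.719000
  k2 = f(0.090000, -1.755290) = 1.726461
  y ← -1.910000 + 0.18·1.726461 = -1.599237
x=0.180000, y=-1.599237:
  k1 = f(0.180000, -1.599237) = 1.732713
  k2 = f(0.270000, -1.443293) = 1.739064
  y ← -1.599237 + 0.18·1.739064 = -1.286206
x=0.360000, y=-1.286206:
  k1 = f(0.360000, -1.286206) = 1.744385
  k2 = f(0.450000, -1.129211) = 1.749790
  y ← -1.286206 + 0.18·1.749790 = -0.971243
y(0.54) ≈ -0.9712

-0.9712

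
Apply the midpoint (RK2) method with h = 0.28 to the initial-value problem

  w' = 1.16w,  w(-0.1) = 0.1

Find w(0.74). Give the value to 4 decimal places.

Midpoint: k1 = f(x_n, w_n); k2 = f(x_n + h/2, w_n + (h/2)·k1); w_{n+1} = w_n + h·k2.
x=-0.100000, w=0.100000:
  k1 = f(-0.100000, 0.100000) = 0.116000
  k2 = f(0.040000, 0.116240) = 0.134838
  w ← 0.100000 + 0.28·0.134838 = 0.137755
x=0.180000, w=0.137755:
  k1 = f(0.180000, 0.137755) = 0.159796
  k2 = f(0.320000, 0.160126) = 0.185746
  w ← 0.137755 + 0.28·0.185746 = 0.189764
x=0.460000, w=0.189764:
  k1 = f(0.460000, 0.189764) = 0.220126
  k2 = f(0.600000, 0.220581) = 0.255874
  w ← 0.189764 + 0.28·0.255874 = 0.261409
w(0.74) ≈ 0.2614

0.2614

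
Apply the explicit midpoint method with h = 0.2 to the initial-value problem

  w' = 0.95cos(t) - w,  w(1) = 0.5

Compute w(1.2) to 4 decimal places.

Midpoint: k1 = f(t_n, w_n); k2 = f(t_n + h/2, w_n + (h/2)·k1); w_{n+1} = w_n + h·k2.
t=1.000000, w=0.500000:
  k1 = f(1.000000, 0.500000) = 0.013287
  k2 = f(1.100000, 0.501329) = -0.070412
  w ← 0.500000 + 0.2·(-0.070412) = 0.485918
w(1.2) ≈ 0.4859

0.4859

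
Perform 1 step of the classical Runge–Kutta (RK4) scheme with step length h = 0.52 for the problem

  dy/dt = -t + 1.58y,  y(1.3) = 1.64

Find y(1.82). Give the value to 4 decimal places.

RK4: k1 = f(t_n, y_n); k2 = f(t_n + h/2, y_n + (h/2)·k1); k3 = f(t_n + h/2, y_n + (h/2)·k2); k4 = f(t_n + h, y_n + h·k3); y_{n+1} = y_n + (h/6)·(k1 + 2k2 + 2k3 + k4).
t=1.300000, y=1.640000:
  k1 = f(1.300000, 1.640000) = 1.291200
  k2 = f(1.560000, 1.975712) = 1.561625
  k3 = f(1.560000, 2.046022) = 1.672716
  k4 = f(1.820000, 2.509812) = 2.145503
  y ← 1.640000 + (0.52/6)·(k1 + 2k2 + 2k3 + k4) = 2.498467
y(1.82) ≈ 2.4985

2.4985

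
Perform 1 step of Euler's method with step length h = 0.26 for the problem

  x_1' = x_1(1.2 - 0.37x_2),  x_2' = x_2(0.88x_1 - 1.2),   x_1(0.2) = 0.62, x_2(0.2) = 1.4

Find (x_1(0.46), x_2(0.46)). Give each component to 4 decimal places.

0.7299, 1.1618

Euler on (x_1,x_2): x_1_{n+1} = x_1_n + h·x_1', x_2_{n+1} = x_2_n + h·x_2'.
0.200000: (0.620000, 1.400000); f=(0.422840, -0.916160) → (0.729938, 1.161798)
(x_1(0.46), x_2(0.46)) ≈ (0.7299, 1.1618)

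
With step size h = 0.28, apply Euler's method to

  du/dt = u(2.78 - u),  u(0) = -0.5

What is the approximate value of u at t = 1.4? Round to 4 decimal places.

Euler: u_{n+1} = u_n + h·f(t_n, u_n).
t=0.000000, u=-0.500000: f=-1.640000 → u ← -0.500000 + 0.28·(-1.640000) = -0.959200
t=0.280000, u=-0.959200: f=-3.586641 → u ← -0.959200 + 0.28·(-3.586641) = -1.963459
t=0.560000, u=-1.963459: f=-9.313590 → u ← -1.963459 + 0.28·(-9.313590) = -4.571265
t=0.840000, u=-4.571265: f=-33.604575 → u ← -4.571265 + 0.28·(-33.604575) = -13.980545
t=1.120000, u=-13.980545: f=-234.321568 → u ← -13.980545 + 0.28·(-234.321568) = -79.590584
u(1.4) ≈ -79.5906

-79.5906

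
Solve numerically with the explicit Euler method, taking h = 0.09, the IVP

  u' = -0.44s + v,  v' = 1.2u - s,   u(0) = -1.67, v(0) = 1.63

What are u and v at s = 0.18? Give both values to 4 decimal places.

-1.3964, 1.2770

Euler on (u,v): u_{n+1} = u_n + h·u', v_{n+1} = v_n + h·v'.
0.000000: (-1.670000, 1.630000); f=(1.630000, -2.004000) → (-1.523300, 1.449640)
0.090000: (-1.523300, 1.449640); f=(1.410040, -1.917960) → (-1.396396, 1.277024)
(u(0.18), v(0.18)) ≈ (-1.3964, 1.2770)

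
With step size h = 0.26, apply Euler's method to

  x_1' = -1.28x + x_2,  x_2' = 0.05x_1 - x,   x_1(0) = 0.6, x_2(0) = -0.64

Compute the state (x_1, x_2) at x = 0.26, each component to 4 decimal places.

0.4336, -0.6322

Euler on (x_1,x_2): x_1_{n+1} = x_1_n + h·x_1', x_2_{n+1} = x_2_n + h·x_2'.
0.000000: (0.600000, -0.640000); f=(-0.640000, 0.030000) → (0.433600, -0.632200)
(x_1(0.26), x_2(0.26)) ≈ (0.4336, -0.6322)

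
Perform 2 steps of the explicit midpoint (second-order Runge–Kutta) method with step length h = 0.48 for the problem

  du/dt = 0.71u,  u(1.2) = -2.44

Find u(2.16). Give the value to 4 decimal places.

-4.7747

Midpoint: k1 = f(t_n, u_n); k2 = f(t_n + h/2, u_n + (h/2)·k1); u_{n+1} = u_n + h·k2.
t=1.200000, u=-2.440000:
  k1 = f(1.200000, -2.440000) = -1.732400
  k2 = f(1.440000, -2.855776) = -2.027601
  u ← -2.440000 + 0.48·(-2.027601) = -3.413248
t=1.680000, u=-3.413248:
  k1 = f(1.680000, -3.413248) = -2.423406
  k2 = f(1.920000, -3.994866) = -2.836355
  u ← -3.413248 + 0.48·(-2.836355) = -4.774699
u(2.16) ≈ -4.7747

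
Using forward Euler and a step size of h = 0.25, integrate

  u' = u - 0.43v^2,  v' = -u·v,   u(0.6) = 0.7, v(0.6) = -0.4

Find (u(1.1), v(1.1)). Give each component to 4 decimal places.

Euler on (u,v): u_{n+1} = u_n + h·u', v_{n+1} = v_n + h·v'.
0.600000: (0.700000, -0.400000); f=(0.631200, 0.280000) → (0.857800, -0.330000)
0.850000: (0.857800, -0.330000); f=(0.810973, 0.283074) → (1.060543, -0.259232)
(u(1.1), v(1.1)) ≈ (1.0605, -0.2592)

1.0605, -0.2592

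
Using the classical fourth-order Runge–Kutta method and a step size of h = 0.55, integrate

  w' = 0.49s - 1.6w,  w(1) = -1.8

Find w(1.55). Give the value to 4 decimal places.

-0.5183

RK4: k1 = f(s_n, w_n); k2 = f(s_n + h/2, w_n + (h/2)·k1); k3 = f(s_n + h/2, w_n + (h/2)·k2); k4 = f(s_n + h, w_n + h·k3); w_{n+1} = w_n + (h/6)·(k1 + 2k2 + 2k3 + k4).
s=1.000000, w=-1.800000:
  k1 = f(1.000000, -1.800000) = 3.370000
  k2 = f(1.275000, -0.873250) = 2.021950
  k3 = f(1.275000, -1.243964) = 2.615092
  k4 = f(1.550000, -0.361699) = 1.338219
  w ← -1.800000 + (0.55/6)·(k1 + 2k2 + 2k3 + k4) = -0.518289
w(1.55) ≈ -0.5183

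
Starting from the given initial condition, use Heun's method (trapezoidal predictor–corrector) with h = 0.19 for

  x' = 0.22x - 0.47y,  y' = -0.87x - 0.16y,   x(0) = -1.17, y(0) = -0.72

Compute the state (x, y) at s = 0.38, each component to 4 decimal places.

-1.1764, -0.3043

Heun on (x,y): k1 = f(s_n, state_n); k2 = f(s_n + h, state_n + h·k1); state_{n+1} = state_n + (h/2)·(k1 + k2).
0.000000: (-1.170000, -0.720000)
  k1 = (0.081000, 1.133100)
  predictor → (-1.154610, -0.504711)
  k2 = (-0.016800, 1.085264)
  → (-1.163901, -0.509255)
0.190000: (-1.163901, -0.509255)
  k1 = (-0.016708, 1.094075)
  predictor → (-1.167076, -0.301381)
  k2 = (-0.115107, 1.063577)
  → (-1.176423, -0.304278)
(x(0.38), y(0.38)) ≈ (-1.1764, -0.3043)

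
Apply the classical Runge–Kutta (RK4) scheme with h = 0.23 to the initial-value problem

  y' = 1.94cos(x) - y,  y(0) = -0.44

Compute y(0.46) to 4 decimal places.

0.4097

RK4: k1 = f(x_n, y_n); k2 = f(x_n + h/2, y_n + (h/2)·k1); k3 = f(x_n + h/2, y_n + (h/2)·k2); k4 = f(x_n + h, y_n + h·k3); y_{n+1} = y_n + (h/6)·(k1 + 2k2 + 2k3 + k4).
x=0.000000, y=-0.440000:
  k1 = f(0.000000, -0.440000) = 2.380000
  k2 = f(0.115000, -0.166300) = 2.093486
  k3 = f(0.115000, -0.199249) = 2.126435
  k4 = f(0.230000, 0.049080) = 1.839833
  y ← -0.440000 + (0.23/6)·(k1 + 2k2 + 2k3 + k4) = 0.045288
x=0.230000, y=0.045288:
  k1 = f(0.230000, 0.045288) = 1.843625
  k2 = f(0.345000, 0.257304) = 1.568382
  k3 = f(0.345000, 0.225651) = 1.600035
  k4 = f(0.460000, 0.413296) = 1.325046
  y ← 0.045288 + (0.23/6)·(k1 + 2k2 + 2k3 + k4) = 0.409665
y(0.46) ≈ 0.4097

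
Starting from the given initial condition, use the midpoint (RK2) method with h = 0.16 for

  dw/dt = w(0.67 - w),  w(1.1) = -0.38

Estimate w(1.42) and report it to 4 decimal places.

-0.5427

Midpoint: k1 = f(t_n, w_n); k2 = f(t_n + h/2, w_n + (h/2)·k1); w_{n+1} = w_n + h·k2.
t=1.100000, w=-0.380000:
  k1 = f(1.100000, -0.380000) = -0.399000
  k2 = f(1.180000, -0.411920) = -0.445664
  w ← -0.380000 + 0.16·(-0.445664) = -0.451306
t=1.260000, w=-0.451306:
  k1 = f(1.260000, -0.451306) = -0.506053
  k2 = f(1.340000, -0.491791) = -0.571358
  w ← -0.451306 + 0.16·(-0.571358) = -0.542724
w(1.42) ≈ -0.5427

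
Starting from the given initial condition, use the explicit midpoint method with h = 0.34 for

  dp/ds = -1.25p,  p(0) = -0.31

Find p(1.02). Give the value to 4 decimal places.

Midpoint: k1 = f(s_n, p_n); k2 = f(s_n + h/2, p_n + (h/2)·k1); p_{n+1} = p_n + h·k2.
s=0.000000, p=-0.310000:
  k1 = f(0.000000, -0.310000) = 0.387500
  k2 = f(0.170000, -0.244125) = 0.305156
  p ← -0.310000 + 0.34·0.305156 = -0.206247
s=0.340000, p=-0.206247:
  k1 = f(0.340000, -0.206247) = 0.257809
  k2 = f(0.510000, -0.162419) = 0.203024
  p ← -0.206247 + 0.34·0.203024 = -0.137219
s=0.680000, p=-0.137219:
  k1 = f(0.680000, -0.137219) = 0.171523
  k2 = f(0.850000, -0.108060) = 0.135075
  p ← -0.137219 + 0.34·0.135075 = -0.091293
p(1.02) ≈ -0.0913

-0.0913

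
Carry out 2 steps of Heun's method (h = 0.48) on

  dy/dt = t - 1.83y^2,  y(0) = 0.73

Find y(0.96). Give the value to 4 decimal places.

0.6619

Heun: k1 = f(t_n, y_n); k2 = f(t_n + h, y_n + h·k1); y_{n+1} = y_n + (h/2)·(k1 + k2).
t=0.000000, y=0.730000:
  k1 = f(0.000000, 0.730000) = -0.975207
  k2 = f(0.480000, 0.261901) = 0.354477
  y ← 0.730000 + (0.48/2)·(-0.975207 + 0.354477) = 0.581025
t=0.480000, y=0.581025:
  k1 = f(0.480000, 0.581025) = -0.137789
  k2 = f(0.960000, 0.514886) = 0.474853
  y ← 0.581025 + (0.48/2)·(-0.137789 + 0.474853) = 0.661920
y(0.96) ≈ 0.6619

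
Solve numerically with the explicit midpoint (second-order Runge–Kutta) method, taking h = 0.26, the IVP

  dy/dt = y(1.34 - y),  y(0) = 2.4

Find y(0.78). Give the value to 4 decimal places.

Midpoint: k1 = f(t_n, y_n); k2 = f(t_n + h/2, y_n + (h/2)·k1); y_{n+1} = y_n + h·k2.
t=0.000000, y=2.400000:
  k1 = f(0.000000, 2.400000) = -2.544000
  k2 = f(0.130000, 2.069280) = -1.509085
  y ← 2.400000 + 0.26·(-1.509085) = 2.007638
t=0.260000, y=2.007638:
  k1 = f(0.260000, 2.007638) = -1.340375
  k2 = f(0.390000, 1.833389) = -0.904574
  y ← 2.007638 + 0.26·(-0.904574) = 1.772449
t=0.520000, y=1.772449:
  k1 = f(0.520000, 1.772449) = -0.766493
  k2 = f(0.650000, 1.672805) = -0.556717
  y ← 1.772449 + 0.26·(-0.556717) = 1.627702
y(0.78) ≈ 1.6277

1.6277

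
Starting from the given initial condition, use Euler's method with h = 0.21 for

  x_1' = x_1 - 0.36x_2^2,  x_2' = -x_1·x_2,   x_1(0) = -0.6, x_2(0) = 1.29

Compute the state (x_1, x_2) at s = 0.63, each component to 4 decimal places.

-1.6618, 2.1404

Euler on (x_1,x_2): x_1_{n+1} = x_1_n + h·x_1', x_2_{n+1} = x_2_n + h·x_2'.
0.000000: (-0.600000, 1.290000); f=(-1.199076, 0.774000) → (-0.851806, 1.452540)
0.210000: (-0.851806, 1.452540); f=(-1.611360, 1.237282) → (-1.190192, 1.712369)
0.420000: (-1.190192, 1.712369); f=(-2.245787, 2.038047) → (-1.661807, 2.140359)
(x_1(0.63), x_2(0.63)) ≈ (-1.6618, 2.1404)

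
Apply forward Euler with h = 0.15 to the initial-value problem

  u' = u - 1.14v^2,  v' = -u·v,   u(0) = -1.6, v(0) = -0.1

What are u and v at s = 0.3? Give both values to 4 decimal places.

Euler on (u,v): u_{n+1} = u_n + h·u', v_{n+1} = v_n + h·v'.
0.000000: (-1.600000, -0.100000); f=(-1.611400, -0.160000) → (-1.841710, -0.124000)
0.150000: (-1.841710, -0.124000); f=(-1.859239, -0.228372) → (-2.120596, -0.158256)
(u(0.3), v(0.3)) ≈ (-2.1206, -0.1583)

-2.1206, -0.1583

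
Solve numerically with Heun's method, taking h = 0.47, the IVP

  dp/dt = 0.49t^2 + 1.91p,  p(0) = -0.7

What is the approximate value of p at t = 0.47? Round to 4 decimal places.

Heun: k1 = f(t_n, p_n); k2 = f(t_n + h, p_n + h·k1); p_{n+1} = p_n + (h/2)·(k1 + k2).
t=0.000000, p=-0.700000:
  k1 = f(0.000000, -0.700000) = -1.337000
  k2 = f(0.470000, -1.328390) = -2.428984
  p ← -0.700000 + (0.47/2)·(-1.337000 + (-2.428984)) = -1.585006
p(0.47) ≈ -1.5850

-1.5850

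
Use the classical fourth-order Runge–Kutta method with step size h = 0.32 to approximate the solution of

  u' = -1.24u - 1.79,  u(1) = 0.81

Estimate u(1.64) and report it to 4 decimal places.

RK4: k1 = f(t_n, u_n); k2 = f(t_n + h/2, u_n + (h/2)·k1); k3 = f(t_n + h/2, u_n + (h/2)·k2); k4 = f(t_n + h, u_n + h·k3); u_{n+1} = u_n + (h/6)·(k1 + 2k2 + 2k3 + k4).
t=1.000000, u=0.810000:
  k1 = f(1.000000, 0.810000) = -2.794400
  k2 = f(1.160000, 0.362896) = -2.239991
  k3 = f(1.160000, 0.451601) = -2.349986
  k4 = f(1.320000, 0.058005) = -1.861926
  u ← 0.810000 + (0.32/6)·(k1 + 2k2 + 2k3 + k4) = 0.072065
t=1.320000, u=0.072065:
  k1 = f(1.320000, 0.072065) = -1.879361
  k2 = f(1.480000, -0.228633) = -1.506496
  k3 = f(1.480000, -0.168974) = -1.580472
  k4 = f(1.640000, -0.433686) = -1.252229
  u ← 0.072065 + (0.32/6)·(k1 + 2k2 + 2k3 + k4) = -0.424230
u(1.64) ≈ -0.4242

-0.4242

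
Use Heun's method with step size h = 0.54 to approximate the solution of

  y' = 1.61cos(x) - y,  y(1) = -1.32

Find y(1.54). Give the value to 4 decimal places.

-0.6782

Heun: k1 = f(x_n, y_n); k2 = f(x_n + h, y_n + h·k1); y_{n+1} = y_n + (h/2)·(k1 + k2).
x=1.000000, y=-1.320000:
  k1 = f(1.000000, -1.320000) = 2.189887
  k2 = f(1.540000, -0.137461) = 0.187035
  y ← -1.320000 + (0.54/2)·(2.189887 + 0.187035) = -0.678231
y(1.54) ≈ -0.6782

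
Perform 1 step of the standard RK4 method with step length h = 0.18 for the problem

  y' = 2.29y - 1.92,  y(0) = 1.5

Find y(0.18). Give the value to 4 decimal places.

RK4: k1 = f(s_n, y_n); k2 = f(s_n + h/2, y_n + (h/2)·k1); k3 = f(s_n + h/2, y_n + (h/2)·k2); k4 = f(s_n + h, y_n + h·k3); y_{n+1} = y_n + (h/6)·(k1 + 2k2 + 2k3 + k4).
s=0.000000, y=1.500000:
  k1 = f(0.000000, 1.500000) = 1.515000
  k2 = f(0.090000, 1.636350) = 1.827241
  k3 = f(0.090000, 1.664452) = 1.891594
  k4 = f(0.180000, 1.840487) = 2.294715
  y ← 1.500000 + (0.18/6)·(k1 + 2k2 + 2k3 + k4) = 1.837422
y(0.18) ≈ 1.8374

1.8374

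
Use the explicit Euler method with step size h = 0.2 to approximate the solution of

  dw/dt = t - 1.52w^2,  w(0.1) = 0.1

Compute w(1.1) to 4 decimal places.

Euler: w_{n+1} = w_n + h·f(t_n, w_n).
t=0.100000, w=0.100000: f=0.084800 → w ← 0.100000 + 0.2·0.084800 = 0.116960
t=0.300000, w=0.116960: f=0.279207 → w ← 0.116960 + 0.2·0.279207 = 0.172801
t=0.500000, w=0.172801: f=0.454612 → w ← 0.172801 + 0.2·0.454612 = 0.263724
t=0.700000, w=0.263724: f=0.594284 → w ← 0.263724 + 0.2·0.594284 = 0.382581
t=0.900000, w=0.382581: f=0.677521 → w ← 0.382581 + 0.2·0.677521 = 0.518085
w(1.1) ≈ 0.5181

0.5181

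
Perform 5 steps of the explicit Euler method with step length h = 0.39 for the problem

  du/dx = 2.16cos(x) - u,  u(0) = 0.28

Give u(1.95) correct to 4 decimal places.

Euler: u_{n+1} = u_n + h·f(x_n, u_n).
x=0.000000, u=0.280000: f=1.880000 → u ← 0.280000 + 0.39·1.880000 = 1.013200
x=0.390000, u=1.013200: f=0.984604 → u ← 1.013200 + 0.39·0.984604 = 1.397195
x=0.780000, u=1.397195: f=0.138378 → u ← 1.397195 + 0.39·0.138378 = 1.451163
x=1.170000, u=1.451163: f=-0.608435 → u ← 1.451163 + 0.39·(-0.608435) = 1.213873
x=1.560000, u=1.213873: f=-1.190553 → u ← 1.213873 + 0.39·(-1.190553) = 0.749557
u(1.95) ≈ 0.7496

0.7496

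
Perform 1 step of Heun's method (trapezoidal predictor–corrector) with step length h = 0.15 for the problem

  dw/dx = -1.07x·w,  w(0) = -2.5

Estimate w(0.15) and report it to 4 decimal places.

-2.4699

Heun: k1 = f(x_n, w_n); k2 = f(x_n + h, w_n + h·k1); w_{n+1} = w_n + (h/2)·(k1 + k2).
x=0.000000, w=-2.500000:
  k1 = f(0.000000, -2.500000) = 0.000000
  k2 = f(0.150000, -2.500000) = 0.401250
  w ← -2.500000 + (0.15/2)·(0.000000 + 0.401250) = -2.469906
w(0.15) ≈ -2.4699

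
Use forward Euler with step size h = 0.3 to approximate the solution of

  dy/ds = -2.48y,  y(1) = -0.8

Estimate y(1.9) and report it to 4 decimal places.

-0.0134

Euler: y_{n+1} = y_n + h·f(s_n, y_n).
s=1.000000, y=-0.800000: f=1.984000 → y ← -0.800000 + 0.3·1.984000 = -0.204800
s=1.300000, y=-0.204800: f=0.507904 → y ← -0.204800 + 0.3·0.507904 = -0.052429
s=1.600000, y=-0.052429: f=0.130023 → y ← -0.052429 + 0.3·0.130023 = -0.013422
y(1.9) ≈ -0.0134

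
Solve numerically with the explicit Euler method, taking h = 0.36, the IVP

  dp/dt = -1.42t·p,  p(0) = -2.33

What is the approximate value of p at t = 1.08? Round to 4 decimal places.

Euler: p_{n+1} = p_n + h·f(t_n, p_n).
t=0.000000, p=-2.330000: f=0.000000 → p ← -2.330000 + 0.36·0.000000 = -2.330000
t=0.360000, p=-2.330000: f=1.191096 → p ← -2.330000 + 0.36·1.191096 = -1.901205
t=0.720000, p=-1.901205: f=1.943792 → p ← -1.901205 + 0.36·1.943792 = -1.201440
p(1.08) ≈ -1.2014

-1.2014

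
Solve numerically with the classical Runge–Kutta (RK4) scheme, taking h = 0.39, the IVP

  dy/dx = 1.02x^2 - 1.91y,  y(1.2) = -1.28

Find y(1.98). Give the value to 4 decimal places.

0.9009

RK4: k1 = f(x_n, y_n); k2 = f(x_n + h/2, y_n + (h/2)·k1); k3 = f(x_n + h/2, y_n + (h/2)·k2); k4 = f(x_n + h, y_n + h·k3); y_{n+1} = y_n + (h/6)·(k1 + 2k2 + 2k3 + k4).
x=1.200000, y=-1.280000:
  k1 = f(1.200000, -1.280000) = 3.913600
  k2 = f(1.395000, -0.516848) = 2.972125
  k3 = f(1.395000, -0.700436) = 3.322777
  k4 = f(1.590000, 0.015883) = 2.548325
  y ← -1.280000 + (0.39/6)·(k1 + 2k2 + 2k3 + k4) = -0.041638
x=1.590000, y=-0.041638:
  k1 = f(1.590000, -0.041638) = 2.658190
  k2 = f(1.785000, 0.476709) = 2.339434
  k3 = f(1.785000, 0.414552) = 2.458155
  k4 = f(1.980000, 0.917043) = 2.247256
  y ← -0.041638 + (0.39/6)·(k1 + 2k2 + 2k3 + k4) = 0.900903
y(1.98) ≈ 0.9009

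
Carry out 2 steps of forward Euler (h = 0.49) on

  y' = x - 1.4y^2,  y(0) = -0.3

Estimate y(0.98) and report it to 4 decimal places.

-0.2114

Euler: y_{n+1} = y_n + h·f(x_n, y_n).
x=0.000000, y=-0.300000: f=-0.126000 → y ← -0.300000 + 0.49·(-0.126000) = -0.361740
x=0.490000, y=-0.361740: f=0.306802 → y ← -0.361740 + 0.49·0.306802 = -0.211407
y(0.98) ≈ -0.2114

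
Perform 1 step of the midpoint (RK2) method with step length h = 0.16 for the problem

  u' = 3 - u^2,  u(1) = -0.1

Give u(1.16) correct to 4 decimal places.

Midpoint: k1 = f(s_n, u_n); k2 = f(s_n + h/2, u_n + (h/2)·k1); u_{n+1} = u_n + h·k2.
s=1.000000, u=-0.100000:
  k1 = f(1.000000, -0.100000) = 2.990000
  k2 = f(1.080000, 0.139200) = 2.980623
  u ← -0.100000 + 0.16·2.980623 = 0.376900
u(1.16) ≈ 0.3769

0.3769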